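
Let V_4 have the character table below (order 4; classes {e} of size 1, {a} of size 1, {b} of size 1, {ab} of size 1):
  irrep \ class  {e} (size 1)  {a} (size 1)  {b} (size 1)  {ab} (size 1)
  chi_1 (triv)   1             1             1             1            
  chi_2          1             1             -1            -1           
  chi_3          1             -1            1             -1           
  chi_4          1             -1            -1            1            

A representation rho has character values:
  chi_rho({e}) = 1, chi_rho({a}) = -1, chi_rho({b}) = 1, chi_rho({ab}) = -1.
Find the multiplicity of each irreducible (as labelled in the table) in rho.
Multiplicities: chi_1: 0, chi_2: 0, chi_3: 1, chi_4: 0.

Reasoning: Use <chi_rho, chi> = (1/|G|) sum_C |C| * chi_rho(C) * conj(chi(C)) with |G| = 4 for each irreducible chi in the table:
  <chi_rho, chi_1> = (1/4)[1*(1)*conj(1) + 1*(-1)*conj(1) + 1*(1)*conj(1) + 1*(-1)*conj(1)]
      = (1/4)[(1) + (-1) + (1) + (-1)] = 0/4 = 0
  <chi_rho, chi_2> = (1/4)[1*(1)*conj(1) + 1*(-1)*conj(1) + 1*(1)*conj(-1) + 1*(-1)*conj(-1)]
      = (1/4)[(1) + (-1) + (-1) + (1)] = 0/4 = 0
  <chi_rho, chi_3> = (1/4)[1*(1)*conj(1) + 1*(-1)*conj(-1) + 1*(1)*conj(1) + 1*(-1)*conj(-1)]
      = (1/4)[(1) + (1) + (1) + (1)] = 4/4 = 1
  <chi_rho, chi_4> = (1/4)[1*(1)*conj(1) + 1*(-1)*conj(-1) + 1*(1)*conj(-1) + 1*(-1)*conj(1)]
      = (1/4)[(1) + (1) + (-1) + (-1)] = 0/4 = 0
Dimension check: dim(rho) = sum (mult * dim) = 0*1 + 0*1 + 1*1 + 0*1 = 1 = chi_rho(e) = 1.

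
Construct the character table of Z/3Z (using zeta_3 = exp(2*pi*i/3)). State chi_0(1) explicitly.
Character table of Z/3Z (irreps indexed chi_0,...,chi_2 with chi_k(m) = zeta_3^(k*m), zeta_3 = exp(2*pi*i/3)):
  irrep \ class  {0} (size 1)  {1} (size 1)    {2} (size 1)  
  chi_0          1             1               1             
  chi_1          1             exp(2*I*pi/3)   exp(-2*I*pi/3)
  chi_2          1             exp(-2*I*pi/3)  exp(2*I*pi/3) 

Spot check: chi_0(1) = zeta_3^(0*1) = zeta_3^0 = 1.

Details: Z/3Z is abelian, so all 3 irreducible complex representations are 1-dimensional. They are given by chi_k(m) = zeta_3^(k*m) for k = 0,...,2. Row orthogonality: sum_m chi_k(m) conj(chi_l(m)) = 3 * [k = l].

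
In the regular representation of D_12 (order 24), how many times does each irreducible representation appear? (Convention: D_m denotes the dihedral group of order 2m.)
Each irreducible V_i of dimension d_i appears with multiplicity d_i, i.e. rho_reg = (direct sum over all irreducibles V_i) d_i V_i. The irreducible dimensions for D_12 are 1, 1, 1, 1, 2, 2, 2, 2, 2: 4 irreducibles of dimension 1, each with multiplicity 1; 5 irreducibles of dimension 2, each with multiplicity 2. Total dimension 4*1*1 + 5*2*2 = 24 = |G|.

Proof sketch: General theorem: in the regular representation of a finite group G, each irreducible appears with multiplicity equal to its dimension. Check: dim(rho_reg) = sum d_i^2 = 1 + 1 + 1 + 1 + 4 + 4 + 4 + 4 + 4 = 24 = |G|.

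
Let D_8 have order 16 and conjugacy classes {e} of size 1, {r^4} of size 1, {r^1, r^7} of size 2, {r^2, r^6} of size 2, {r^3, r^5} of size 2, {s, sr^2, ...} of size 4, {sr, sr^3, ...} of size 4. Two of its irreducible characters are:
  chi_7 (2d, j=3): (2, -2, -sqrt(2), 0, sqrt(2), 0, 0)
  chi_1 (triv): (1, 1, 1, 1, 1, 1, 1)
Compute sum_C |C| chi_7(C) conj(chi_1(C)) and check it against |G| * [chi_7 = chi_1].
Sum = 0; so <chi_7, chi_1> = 0 (distinct irreducibles are orthogonal).

Proof sketch: Compute term by term over conjugacy classes (|C| * chi_7(C) * conj(chi_1(C))):
  1*(2)*conj(1) + 1*(-2)*conj(1) + 2*(-sqrt(2))*conj(1) + 2*(0)*conj(1) + 2*(sqrt(2))*conj(1) + 4*(0)*conj(1) + 4*(0)*conj(1)
  = (2) + (-2) + (-2*sqrt(2)) + (0) + (2*sqrt(2)) + (0) + (0)
  = 0.
Dividing by |G| = 16 gives 0/16 = 0, matching the row-orthogonality relation <chi_7, chi_1> = [chi_7 = chi_1].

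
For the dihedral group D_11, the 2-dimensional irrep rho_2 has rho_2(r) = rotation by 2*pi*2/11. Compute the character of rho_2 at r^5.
chi_{rho_2}(r^5) = 2*cos(2*pi*2*5/11) = 2*cos(2*pi/11)

Proof sketch: rho_2(r^5) is rotation by angle 2*pi*2*5/11, whose trace is 2*cos(2*pi*2*5/11) = 2*cos(2*pi/11).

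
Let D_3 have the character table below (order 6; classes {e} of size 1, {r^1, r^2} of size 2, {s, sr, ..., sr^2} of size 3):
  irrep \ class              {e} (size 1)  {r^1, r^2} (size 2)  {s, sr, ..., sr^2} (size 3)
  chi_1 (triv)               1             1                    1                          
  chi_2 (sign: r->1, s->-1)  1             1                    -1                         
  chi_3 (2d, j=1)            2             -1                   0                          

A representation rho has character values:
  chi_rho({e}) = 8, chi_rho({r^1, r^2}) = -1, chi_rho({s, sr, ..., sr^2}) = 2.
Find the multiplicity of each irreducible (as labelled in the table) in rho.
Multiplicities: chi_1: 2, chi_2: 0, chi_3: 3.

Explanation: Use <chi_rho, chi> = (1/|G|) sum_C |C| * chi_rho(C) * conj(chi(C)) with |G| = 6 for each irreducible chi in the table:
  <chi_rho, chi_1> = (1/6)[1*(8)*conj(1) + 2*(-1)*conj(1) + 3*(2)*conj(1)]
      = (1/6)[(8) + (-2) + (6)] = 12/6 = 2
  <chi_rho, chi_2> = (1/6)[1*(8)*conj(1) + 2*(-1)*conj(1) + 3*(2)*conj(-1)]
      = (1/6)[(8) + (-2) + (-6)] = 0/6 = 0
  <chi_rho, chi_3> = (1/6)[1*(8)*conj(2) + 2*(-1)*conj(-1) + 3*(2)*conj(0)]
      = (1/6)[(16) + (2) + (0)] = 18/6 = 3
Dimension check: dim(rho) = sum (mult * dim) = 2*1 + 0*1 + 3*2 = 8 = chi_rho(e) = 8.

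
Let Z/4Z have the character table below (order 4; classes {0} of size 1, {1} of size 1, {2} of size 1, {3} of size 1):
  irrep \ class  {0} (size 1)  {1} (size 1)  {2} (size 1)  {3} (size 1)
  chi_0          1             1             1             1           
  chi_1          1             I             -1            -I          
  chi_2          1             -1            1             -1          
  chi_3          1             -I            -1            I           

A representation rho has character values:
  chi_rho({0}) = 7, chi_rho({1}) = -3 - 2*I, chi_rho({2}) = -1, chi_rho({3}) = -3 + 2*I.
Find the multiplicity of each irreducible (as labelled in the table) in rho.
Multiplicities: chi_0: 0, chi_1: 1, chi_2: 3, chi_3: 3.

Derivation: Use <chi_rho, chi> = (1/|G|) sum_C |C| * chi_rho(C) * conj(chi(C)) with |G| = 4 for each irreducible chi in the table:
  <chi_rho, chi_0> = (1/4)[1*(7)*conj(1) + 1*(-3 - 2*I)*conj(1) + 1*(-1)*conj(1) + 1*(-3 + 2*I)*conj(1)]
      = (1/4)[(7) + (-3 - 2*I) + (-1) + (-3 + 2*I)] = 0/4 = 0
  <chi_rho, chi_1> = (1/4)[1*(7)*conj(1) + 1*(-3 - 2*I)*conj(I) + 1*(-1)*conj(-1) + 1*(-3 + 2*I)*conj(-I)]
      = (1/4)[(7) + (-2 + 3*I) + (1) + (-2 - 3*I)] = 4/4 = 1
  <chi_rho, chi_2> = (1/4)[1*(7)*conj(1) + 1*(-3 - 2*I)*conj(-1) + 1*(-1)*conj(1) + 1*(-3 + 2*I)*conj(-1)]
      = (1/4)[(7) + (3 + 2*I) + (-1) + (3 - 2*I)] = 12/4 = 3
  <chi_rho, chi_3> = (1/4)[1*(7)*conj(1) + 1*(-3 - 2*I)*conj(-I) + 1*(-1)*conj(-1) + 1*(-3 + 2*I)*conj(I)]
      = (1/4)[(7) + (2 - 3*I) + (1) + (2 + 3*I)] = 12/4 = 3
(Exp terms are combined using exp(i*s)*conj(exp(i*t)) = exp(i*(s-t)), and sums of them are collapsed using the identity that for every m > 1 the m distinct m-th roots of unity sum to 0, e.g. 1 + exp(2*I*pi/3) + exp(-2*I*pi/3) = 0.)
Dimension check: dim(rho) = sum (mult * dim) = 0*1 + 1*1 + 3*1 + 3*1 = 7 = chi_rho(e) = 7.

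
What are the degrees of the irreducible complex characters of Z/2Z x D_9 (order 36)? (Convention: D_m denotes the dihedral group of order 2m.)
Dimensions: 1, 1, 1, 1, 2, 2, 2, 2, 2, 2, 2, 2

Details: There are 12 irreducibles (= number of conjugacy classes). Their dimensions d_i satisfy sum d_i^2 = |G| = 36: 1 + 1 + 1 + 1 + 4 + 4 + 4 + 4 + 4 + 4 + 4 + 4 = 36. (For the product with Z/2Z: each of the 2 1-dim characters of Z/2Z tensors with each irrep of D_9, giving 2 copies of each D_9-dimension.)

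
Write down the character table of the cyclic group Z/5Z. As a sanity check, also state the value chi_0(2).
Character table of Z/5Z (irreps indexed chi_0,...,chi_4 with chi_k(m) = zeta_5^(k*m), zeta_5 = exp(2*pi*i/5)):
  irrep \ class  {0} (size 1)  {1} (size 1)    {2} (size 1)    {3} (size 1)    {4} (size 1)  
  chi_0          1             1               1               1               1             
  chi_1          1             exp(2*I*pi/5)   exp(4*I*pi/5)   exp(-4*I*pi/5)  exp(-2*I*pi/5)
  chi_2          1             exp(4*I*pi/5)   exp(-2*I*pi/5)  exp(2*I*pi/5)   exp(-4*I*pi/5)
  chi_3          1             exp(-4*I*pi/5)  exp(2*I*pi/5)   exp(-2*I*pi/5)  exp(4*I*pi/5) 
  chi_4          1             exp(-2*I*pi/5)  exp(-4*I*pi/5)  exp(4*I*pi/5)   exp(2*I*pi/5) 

Spot check: chi_0(2) = zeta_5^(0*2) = zeta_5^0 = 1.

Reasoning: Z/5Z is abelian, so all 5 irreducible complex representations are 1-dimensional. They are given by chi_k(m) = zeta_5^(k*m) for k = 0,...,4. Row orthogonality: sum_m chi_k(m) conj(chi_l(m)) = 5 * [k = l].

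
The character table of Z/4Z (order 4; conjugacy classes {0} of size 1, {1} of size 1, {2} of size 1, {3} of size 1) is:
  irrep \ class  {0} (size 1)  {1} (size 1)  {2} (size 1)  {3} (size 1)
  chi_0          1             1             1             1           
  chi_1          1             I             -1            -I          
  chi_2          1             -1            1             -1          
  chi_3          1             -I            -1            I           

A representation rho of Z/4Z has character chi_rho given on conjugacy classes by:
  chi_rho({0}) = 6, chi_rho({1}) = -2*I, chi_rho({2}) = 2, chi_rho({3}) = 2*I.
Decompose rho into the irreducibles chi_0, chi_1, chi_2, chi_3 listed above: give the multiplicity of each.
Multiplicities: chi_0: 2, chi_1: 0, chi_2: 2, chi_3: 2.

Details: Use <chi_rho, chi> = (1/|G|) sum_C |C| * chi_rho(C) * conj(chi(C)) with |G| = 4 for each irreducible chi in the table:
  <chi_rho, chi_0> = (1/4)[1*(6)*conj(1) + 1*(-2*I)*conj(1) + 1*(2)*conj(1) + 1*(2*I)*conj(1)]
      = (1/4)[(6) + (-2*I) + (2) + (2*I)] = 8/4 = 2
  <chi_rho, chi_1> = (1/4)[1*(6)*conj(1) + 1*(-2*I)*conj(I) + 1*(2)*conj(-1) + 1*(2*I)*conj(-I)]
      = (1/4)[(6) + (-2) + (-2) + (-2)] = 0/4 = 0
  <chi_rho, chi_2> = (1/4)[1*(6)*conj(1) + 1*(-2*I)*conj(-1) + 1*(2)*conj(1) + 1*(2*I)*conj(-1)]
      = (1/4)[(6) + (2*I) + (2) + (-2*I)] = 8/4 = 2
  <chi_rho, chi_3> = (1/4)[1*(6)*conj(1) + 1*(-2*I)*conj(-I) + 1*(2)*conj(-1) + 1*(2*I)*conj(I)]
      = (1/4)[(6) + (2) + (-2) + (2)] = 8/4 = 2
(Exp terms are combined using exp(i*s)*conj(exp(i*t)) = exp(i*(s-t)), and sums of them are collapsed using the identity that for every m > 1 the m distinct m-th roots of unity sum to 0, e.g. 1 + exp(2*I*pi/3) + exp(-2*I*pi/3) = 0.)
Dimension check: dim(rho) = sum (mult * dim) = 2*1 + 0*1 + 2*1 + 2*1 = 6 = chi_rho(e) = 6.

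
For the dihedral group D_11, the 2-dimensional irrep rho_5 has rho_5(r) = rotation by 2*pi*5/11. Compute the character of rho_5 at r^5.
chi_{rho_5}(r^5) = 2*cos(2*pi*5*5/11) = -2*cos(5*pi/11)

Argument: rho_5(r^5) is rotation by angle 2*pi*5*5/11, whose trace is 2*cos(2*pi*5*5/11) = -2*cos(5*pi/11).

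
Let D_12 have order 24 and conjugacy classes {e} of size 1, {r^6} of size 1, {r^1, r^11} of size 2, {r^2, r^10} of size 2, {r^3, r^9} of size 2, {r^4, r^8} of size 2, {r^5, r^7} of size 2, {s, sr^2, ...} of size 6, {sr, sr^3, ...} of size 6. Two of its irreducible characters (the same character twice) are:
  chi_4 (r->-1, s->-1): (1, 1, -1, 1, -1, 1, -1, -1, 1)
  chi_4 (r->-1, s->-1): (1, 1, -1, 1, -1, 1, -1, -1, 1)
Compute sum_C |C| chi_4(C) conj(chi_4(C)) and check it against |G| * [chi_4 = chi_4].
Sum = 24 = |G| = 24; so <chi_4, chi_4> = 1 (norm-1 confirms irreducibility).

Proof sketch: Compute term by term over conjugacy classes (|C| * chi_4(C) * conj(chi_4(C))):
  1*(1)*conj(1) + 1*(1)*conj(1) + 2*(-1)*conj(-1) + 2*(1)*conj(1) + 2*(-1)*conj(-1) + 2*(1)*conj(1) + 2*(-1)*conj(-1) + 6*(-1)*conj(-1) + 6*(1)*conj(1)
  = (1) + (1) + (2) + (2) + (2) + (2) + (2) + (6) + (6)
  = 24.
Dividing by |G| = 24 gives 24/24 = 1, matching the row-orthogonality relation <chi_4, chi_4> = [chi_4 = chi_4].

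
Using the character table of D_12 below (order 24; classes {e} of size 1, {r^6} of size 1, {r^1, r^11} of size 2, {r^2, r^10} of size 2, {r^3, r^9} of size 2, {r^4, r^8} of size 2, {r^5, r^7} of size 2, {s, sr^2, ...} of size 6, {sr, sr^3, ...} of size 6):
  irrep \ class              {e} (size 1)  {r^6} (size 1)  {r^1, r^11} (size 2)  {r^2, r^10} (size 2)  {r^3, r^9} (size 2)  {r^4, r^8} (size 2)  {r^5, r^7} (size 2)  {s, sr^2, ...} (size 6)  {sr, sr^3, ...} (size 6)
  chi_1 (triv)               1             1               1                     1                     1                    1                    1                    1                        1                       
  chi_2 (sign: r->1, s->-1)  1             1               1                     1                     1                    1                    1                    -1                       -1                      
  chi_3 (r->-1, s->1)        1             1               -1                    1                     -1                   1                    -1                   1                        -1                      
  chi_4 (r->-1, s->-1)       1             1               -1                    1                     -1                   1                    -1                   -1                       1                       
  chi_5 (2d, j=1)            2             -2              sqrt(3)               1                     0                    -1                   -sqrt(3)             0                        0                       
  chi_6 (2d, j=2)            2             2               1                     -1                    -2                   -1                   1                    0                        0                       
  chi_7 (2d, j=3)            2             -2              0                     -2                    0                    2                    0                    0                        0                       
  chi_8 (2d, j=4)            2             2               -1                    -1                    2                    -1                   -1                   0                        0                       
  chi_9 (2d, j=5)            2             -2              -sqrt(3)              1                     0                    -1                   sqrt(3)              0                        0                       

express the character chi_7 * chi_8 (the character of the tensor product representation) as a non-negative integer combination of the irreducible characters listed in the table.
chi_7 tensor chi_8 = chi_5 + chi_9 (all other irreducibles have multiplicity 0).

Working: The character of a tensor product is the pointwise product (chi_7 * chi_8)(C) = chi_7(C) * chi_8(C):
  {e}: (2)*(2), {r^6}: (-2)*(2), {r^1, r^11}: (0)*(-1), {r^2, r^10}: (-2)*(-1), {r^3, r^9}: (0)*(2), {r^4, r^8}: (2)*(-1), {r^5, r^7}: (0)*(-1), {s, sr^2, ...}: (0)*(0), {sr, sr^3, ...}: (0)*(0)
so (chi_7 * chi_8) takes values
  {e} -> 4, {r^6} -> -4, {r^1, r^11} -> 0, {r^2, r^10} -> 2, {r^3, r^9} -> 0, {r^4, r^8} -> -2, {r^5, r^7} -> 0, {s, sr^2, ...} -> 0, {sr, sr^3, ...} -> 0.
Now take the inner product of this character with each irreducible chi from the table, <chi_7*chi_8, chi> = (1/24) sum_C |C| (chi_7*chi_8)(C) conj(chi(C)):
  <chi_7*chi_8, chi_1> = (1/24)[1*(4)*conj(1) + 1*(-4)*conj(1) + 2*(0)*conj(1) + 2*(2)*conj(1) + 2*(0)*conj(1) + 2*(-2)*conj(1) + 2*(0)*conj(1) + 6*(0)*conj(1) + 6*(0)*conj(1)]
      = (1/24)[(4) + (-4) + (0) + (4) + (0) + (-4) + (0) + (0) + (0)] = 0/24 = 0
  <chi_7*chi_8, chi_2> = (1/24)[1*(4)*conj(1) + 1*(-4)*conj(1) + 2*(0)*conj(1) + 2*(2)*conj(1) + 2*(0)*conj(1) + 2*(-2)*conj(1) + 2*(0)*conj(1) + 6*(0)*conj(-1) + 6*(0)*conj(-1)]
      = (1/24)[(4) + (-4) + (0) + (4) + (0) + (-4) + (0) + (0) + (0)] = 0/24 = 0
  <chi_7*chi_8, chi_3> = (1/24)[1*(4)*conj(1) + 1*(-4)*conj(1) + 2*(0)*conj(-1) + 2*(2)*conj(1) + 2*(0)*conj(-1) + 2*(-2)*conj(1) + 2*(0)*conj(-1) + 6*(0)*conj(1) + 6*(0)*conj(-1)]
      = (1/24)[(4) + (-4) + (0) + (4) + (0) + (-4) + (0) + (0) + (0)] = 0/24 = 0
  <chi_7*chi_8, chi_4> = (1/24)[1*(4)*conj(1) + 1*(-4)*conj(1) + 2*(0)*conj(-1) + 2*(2)*conj(1) + 2*(0)*conj(-1) + 2*(-2)*conj(1) + 2*(0)*conj(-1) + 6*(0)*conj(-1) + 6*(0)*conj(1)]
      = (1/24)[(4) + (-4) + (0) + (4) + (0) + (-4) + (0) + (0) + (0)] = 0/24 = 0
  <chi_7*chi_8, chi_5> = (1/24)[1*(4)*conj(2) + 1*(-4)*conj(-2) + 2*(0)*conj(sqrt(3)) + 2*(2)*conj(1) + 2*(0)*conj(0) + 2*(-2)*conj(-1) + 2*(0)*conj(-sqrt(3)) + 6*(0)*conj(0) + 6*(0)*conj(0)]
      = (1/24)[(8) + (8) + (0) + (4) + (0) + (4) + (0) + (0) + (0)] = 24/24 = 1
  <chi_7*chi_8, chi_6> = (1/24)[1*(4)*conj(2) + 1*(-4)*conj(2) + 2*(0)*conj(1) + 2*(2)*conj(-1) + 2*(0)*conj(-2) + 2*(-2)*conj(-1) + 2*(0)*conj(1) + 6*(0)*conj(0) + 6*(0)*conj(0)]
      = (1/24)[(8) + (-8) + (0) + (-4) + (0) + (4) + (0) + (0) + (0)] = 0/24 = 0
  <chi_7*chi_8, chi_7> = (1/24)[1*(4)*conj(2) + 1*(-4)*conj(-2) + 2*(0)*conj(0) + 2*(2)*conj(-2) + 2*(0)*conj(0) + 2*(-2)*conj(2) + 2*(0)*conj(0) + 6*(0)*conj(0) + 6*(0)*conj(0)]
      = (1/24)[(8) + (8) + (0) + (-8) + (0) + (-8) + (0) + (0) + (0)] = 0/24 = 0
  <chi_7*chi_8, chi_8> = (1/24)[1*(4)*conj(2) + 1*(-4)*conj(2) + 2*(0)*conj(-1) + 2*(2)*conj(-1) + 2*(0)*conj(2) + 2*(-2)*conj(-1) + 2*(0)*conj(-1) + 6*(0)*conj(0) + 6*(0)*conj(0)]
      = (1/24)[(8) + (-8) + (0) + (-4) + (0) + (4) + (0) + (0) + (0)] = 0/24 = 0
  <chi_7*chi_8, chi_9> = (1/24)[1*(4)*conj(2) + 1*(-4)*conj(-2) + 2*(0)*conj(-sqrt(3)) + 2*(2)*conj(1) + 2*(0)*conj(0) + 2*(-2)*conj(-1) + 2*(0)*conj(sqrt(3)) + 6*(0)*conj(0) + 6*(0)*conj(0)]
      = (1/24)[(8) + (8) + (0) + (4) + (0) + (4) + (0) + (0) + (0)] = 24/24 = 1
Hence the multiplicities are chi_5: 1, chi_9: 1. Dimension check: dim(chi_7)*dim(chi_8) = 2*2 = 4 and sum (mult * dim) = 1*2 + 1*2 = 4.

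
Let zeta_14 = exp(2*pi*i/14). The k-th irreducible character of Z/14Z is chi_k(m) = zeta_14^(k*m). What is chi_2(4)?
chi_2(4) = zeta_14^8 = exp(-6*I*pi/7)

Reasoning: chi_2(4) = zeta_14^(2*4) = zeta_14^8. Since zeta_14^14 = 1, this equals zeta_14^8 = exp(2*pi*i*8/14) = exp(-6*I*pi/7).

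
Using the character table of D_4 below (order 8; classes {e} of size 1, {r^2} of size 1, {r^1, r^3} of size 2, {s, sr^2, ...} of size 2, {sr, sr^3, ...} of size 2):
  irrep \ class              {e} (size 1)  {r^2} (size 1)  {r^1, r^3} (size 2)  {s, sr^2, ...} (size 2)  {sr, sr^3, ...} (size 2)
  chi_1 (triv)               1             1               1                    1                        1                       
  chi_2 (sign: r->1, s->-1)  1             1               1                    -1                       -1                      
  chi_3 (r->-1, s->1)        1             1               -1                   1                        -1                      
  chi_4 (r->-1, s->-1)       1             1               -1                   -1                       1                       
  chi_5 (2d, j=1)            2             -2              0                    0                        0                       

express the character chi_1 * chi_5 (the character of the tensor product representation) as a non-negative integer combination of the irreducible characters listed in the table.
chi_1 tensor chi_5 = chi_5 (all other irreducibles have multiplicity 0).

Proof sketch: The character of a tensor product is the pointwise product (chi_1 * chi_5)(C) = chi_1(C) * chi_5(C):
  {e}: (1)*(2), {r^2}: (1)*(-2), {r^1, r^3}: (1)*(0), {s, sr^2, ...}: (1)*(0), {sr, sr^3, ...}: (1)*(0)
so (chi_1 * chi_5) takes values
  {e} -> 2, {r^2} -> -2, {r^1, r^3} -> 0, {s, sr^2, ...} -> 0, {sr, sr^3, ...} -> 0.
Now take the inner product of this character with each irreducible chi from the table, <chi_1*chi_5, chi> = (1/8) sum_C |C| (chi_1*chi_5)(C) conj(chi(C)):
  <chi_1*chi_5, chi_1> = (1/8)[1*(2)*conj(1) + 1*(-2)*conj(1) + 2*(0)*conj(1) + 2*(0)*conj(1) + 2*(0)*conj(1)]
      = (1/8)[(2) + (-2) + (0) + (0) + (0)] = 0/8 = 0
  <chi_1*chi_5, chi_2> = (1/8)[1*(2)*conj(1) + 1*(-2)*conj(1) + 2*(0)*conj(1) + 2*(0)*conj(-1) + 2*(0)*conj(-1)]
      = (1/8)[(2) + (-2) + (0) + (0) + (0)] = 0/8 = 0
  <chi_1*chi_5, chi_3> = (1/8)[1*(2)*conj(1) + 1*(-2)*conj(1) + 2*(0)*conj(-1) + 2*(0)*conj(1) + 2*(0)*conj(-1)]
      = (1/8)[(2) + (-2) + (0) + (0) + (0)] = 0/8 = 0
  <chi_1*chi_5, chi_4> = (1/8)[1*(2)*conj(1) + 1*(-2)*conj(1) + 2*(0)*conj(-1) + 2*(0)*conj(-1) + 2*(0)*conj(1)]
      = (1/8)[(2) + (-2) + (0) + (0) + (0)] = 0/8 = 0
  <chi_1*chi_5, chi_5> = (1/8)[1*(2)*conj(2) + 1*(-2)*conj(-2) + 2*(0)*conj(0) + 2*(0)*conj(0) + 2*(0)*conj(0)]
      = (1/8)[(4) + (4) + (0) + (0) + (0)] = 8/8 = 1
Hence the multiplicities are chi_5: 1. Dimension check: dim(chi_1)*dim(chi_5) = 1*2 = 2 and sum (mult * dim) = 1*2 = 2.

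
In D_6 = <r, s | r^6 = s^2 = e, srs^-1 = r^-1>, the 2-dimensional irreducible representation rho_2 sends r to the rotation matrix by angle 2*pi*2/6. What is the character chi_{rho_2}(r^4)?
chi_{rho_2}(r^4) = 2*cos(2*pi*2*4/6) = -1

Explanation: rho_2(r^4) is rotation by angle 2*pi*2*4/6, whose trace is 2*cos(2*pi*2*4/6) = -1.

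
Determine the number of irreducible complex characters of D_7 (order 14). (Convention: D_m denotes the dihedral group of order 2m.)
5

Why: The number of irreducible complex representations of a finite group equals its number of conjugacy classes. D_7 has 5 conjugacy classes ((n+3)/2 for n odd), so D_7 (order 14) has exactly 5 irreducible complex representations.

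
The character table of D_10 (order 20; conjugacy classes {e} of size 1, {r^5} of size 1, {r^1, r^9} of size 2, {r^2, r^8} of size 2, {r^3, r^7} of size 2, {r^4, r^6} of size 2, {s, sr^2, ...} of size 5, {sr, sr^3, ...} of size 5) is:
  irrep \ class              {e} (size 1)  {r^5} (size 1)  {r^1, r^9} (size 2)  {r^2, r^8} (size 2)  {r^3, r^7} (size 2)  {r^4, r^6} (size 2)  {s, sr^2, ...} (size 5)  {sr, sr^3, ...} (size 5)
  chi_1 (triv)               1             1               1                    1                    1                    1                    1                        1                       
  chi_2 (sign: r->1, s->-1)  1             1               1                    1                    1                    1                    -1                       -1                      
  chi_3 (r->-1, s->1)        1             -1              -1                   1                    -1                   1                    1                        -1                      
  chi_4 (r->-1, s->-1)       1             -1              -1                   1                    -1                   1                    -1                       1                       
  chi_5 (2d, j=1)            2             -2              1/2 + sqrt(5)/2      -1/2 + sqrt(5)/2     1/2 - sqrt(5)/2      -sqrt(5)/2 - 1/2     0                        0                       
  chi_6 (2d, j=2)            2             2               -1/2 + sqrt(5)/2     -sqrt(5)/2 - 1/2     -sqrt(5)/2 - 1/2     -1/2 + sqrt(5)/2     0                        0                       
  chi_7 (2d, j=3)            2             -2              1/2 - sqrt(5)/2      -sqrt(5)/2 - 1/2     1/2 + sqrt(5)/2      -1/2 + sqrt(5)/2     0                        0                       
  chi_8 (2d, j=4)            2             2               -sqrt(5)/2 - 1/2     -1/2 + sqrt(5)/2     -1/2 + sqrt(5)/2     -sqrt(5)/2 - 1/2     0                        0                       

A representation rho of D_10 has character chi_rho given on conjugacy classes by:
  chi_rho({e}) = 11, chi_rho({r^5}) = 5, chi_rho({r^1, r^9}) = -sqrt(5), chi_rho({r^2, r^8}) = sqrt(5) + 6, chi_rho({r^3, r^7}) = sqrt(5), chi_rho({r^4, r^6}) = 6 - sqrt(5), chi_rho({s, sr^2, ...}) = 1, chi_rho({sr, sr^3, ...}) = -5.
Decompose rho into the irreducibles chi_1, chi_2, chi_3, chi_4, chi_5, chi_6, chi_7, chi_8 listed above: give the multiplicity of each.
Multiplicities: chi_1: 1, chi_2: 3, chi_3: 3, chi_4: 0, chi_5: 0, chi_6: 0, chi_7: 0, chi_8: 2.

Proof sketch: Use <chi_rho, chi> = (1/|G|) sum_C |C| * chi_rho(C) * conj(chi(C)) with |G| = 20 for each irreducible chi in the table:
  <chi_rho, chi_1> = (1/20)[1*(11)*conj(1) + 1*(5)*conj(1) + 2*(-sqrt(5))*conj(1) + 2*(sqrt(5) + 6)*conj(1) + 2*(sqrt(5))*conj(1) + 2*(6 - sqrt(5))*conj(1) + 5*(1)*conj(1) + 5*(-5)*conj(1)]
      = (1/20)[(11) + (5) + (-2*sqrt(5)) + (2*sqrt(5) + 12) + (2*sqrt(5)) + (12 - 2*sqrt(5)) + (5) + (-25)] = 20/20 = 1
  <chi_rho, chi_2> = (1/20)[1*(11)*conj(1) + 1*(5)*conj(1) + 2*(-sqrt(5))*conj(1) + 2*(sqrt(5) + 6)*conj(1) + 2*(sqrt(5))*conj(1) + 2*(6 - sqrt(5))*conj(1) + 5*(1)*conj(-1) + 5*(-5)*conj(-1)]
      = (1/20)[(11) + (5) + (-2*sqrt(5)) + (2*sqrt(5) + 12) + (2*sqrt(5)) + (12 - 2*sqrt(5)) + (-5) + (25)] = 60/20 = 3
  <chi_rho, chi_3> = (1/20)[1*(11)*conj(1) + 1*(5)*conj(-1) + 2*(-sqrt(5))*conj(-1) + 2*(sqrt(5) + 6)*conj(1) + 2*(sqrt(5))*conj(-1) + 2*(6 - sqrt(5))*conj(1) + 5*(1)*conj(1) + 5*(-5)*conj(-1)]
      = (1/20)[(11) + (-5) + (2*sqrt(5)) + (2*sqrt(5) + 12) + (-2*sqrt(5)) + (12 - 2*sqrt(5)) + (5) + (25)] = 60/20 = 3
  <chi_rho, chi_4> = (1/20)[1*(11)*conj(1) + 1*(5)*conj(-1) + 2*(-sqrt(5))*conj(-1) + 2*(sqrt(5) + 6)*conj(1) + 2*(sqrt(5))*conj(-1) + 2*(6 - sqrt(5))*conj(1) + 5*(1)*conj(-1) + 5*(-5)*conj(1)]
      = (1/20)[(11) + (-5) + (2*sqrt(5)) + (2*sqrt(5) + 12) + (-2*sqrt(5)) + (12 - 2*sqrt(5)) + (-5) + (-25)] = 0/20 = 0
  <chi_rho, chi_5> = (1/20)[1*(11)*conj(2) + 1*(5)*conj(-2) + 2*(-sqrt(5))*conj(1/2 + sqrt(5)/2) + 2*(sqrt(5) + 6)*conj(-1/2 + sqrt(5)/2) + 2*(sqrt(5))*conj(1/2 - sqrt(5)/2) + 2*(6 - sqrt(5))*conj(-sqrt(5)/2 - 1/2) + 5*(1)*conj(0) + 5*(-5)*conj(0)]
      = (1/20)[(22) + (-10) + (-5 - sqrt(5)) + (-1 + 5*sqrt(5)) + (-5 + sqrt(5)) + (-5*sqrt(5) - 1) + (0) + (0)] = 0/20 = 0
  <chi_rho, chi_6> = (1/20)[1*(11)*conj(2) + 1*(5)*conj(2) + 2*(-sqrt(5))*conj(-1/2 + sqrt(5)/2) + 2*(sqrt(5) + 6)*conj(-sqrt(5)/2 - 1/2) + 2*(sqrt(5))*conj(-sqrt(5)/2 - 1/2) + 2*(6 - sqrt(5))*conj(-1/2 + sqrt(5)/2) + 5*(1)*conj(0) + 5*(-5)*conj(0)]
      = (1/20)[(22) + (10) + (-5 + sqrt(5)) + (-7*sqrt(5) - 11) + (-5 - sqrt(5)) + (-11 + 7*sqrt(5)) + (0) + (0)] = 0/20 = 0
  <chi_rho, chi_7> = (1/20)[1*(11)*conj(2) + 1*(5)*conj(-2) + 2*(-sqrt(5))*conj(1/2 - sqrt(5)/2) + 2*(sqrt(5) + 6)*conj(-sqrt(5)/2 - 1/2) + 2*(sqrt(5))*conj(1/2 + sqrt(5)/2) + 2*(6 - sqrt(5))*conj(-1/2 + sqrt(5)/2) + 5*(1)*conj(0) + 5*(-5)*conj(0)]
      = (1/20)[(22) + (-10) + (5 - sqrt(5)) + (-7*sqrt(5) - 11) + (sqrt(5) + 5) + (-11 + 7*sqrt(5)) + (0) + (0)] = 0/20 = 0
  <chi_rho, chi_8> = (1/20)[1*(11)*conj(2) + 1*(5)*conj(2) + 2*(-sqrt(5))*conj(-sqrt(5)/2 - 1/2) + 2*(sqrt(5) + 6)*conj(-1/2 + sqrt(5)/2) + 2*(sqrt(5))*conj(-1/2 + sqrt(5)/2) + 2*(6 - sqrt(5))*conj(-sqrt(5)/2 - 1/2) + 5*(1)*conj(0) + 5*(-5)*conj(0)]
      = (1/20)[(22) + (10) + (sqrt(5) + 5) + (-1 + 5*sqrt(5)) + (5 - sqrt(5)) + (-5*sqrt(5) - 1) + (0) + (0)] = 40/20 = 2
Dimension check: dim(rho) = sum (mult * dim) = 1*1 + 3*1 + 3*1 + 0*1 + 0*2 + 0*2 + 0*2 + 2*2 = 11 = chi_rho(e) = 11.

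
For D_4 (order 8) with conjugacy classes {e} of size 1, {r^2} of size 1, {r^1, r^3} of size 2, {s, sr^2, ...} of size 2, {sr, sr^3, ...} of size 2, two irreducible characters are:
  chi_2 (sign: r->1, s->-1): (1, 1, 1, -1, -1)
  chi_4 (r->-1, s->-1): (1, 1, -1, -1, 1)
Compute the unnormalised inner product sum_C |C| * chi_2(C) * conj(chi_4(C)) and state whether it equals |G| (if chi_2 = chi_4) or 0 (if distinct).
Sum = 0; so <chi_2, chi_4> = 0 (distinct irreducibles are orthogonal).

Reasoning: Compute term by term over conjugacy classes (|C| * chi_2(C) * conj(chi_4(C))):
  1*(1)*conj(1) + 1*(1)*conj(1) + 2*(1)*conj(-1) + 2*(-1)*conj(-1) + 2*(-1)*conj(1)
  = (1) + (1) + (-2) + (2) + (-2)
  = 0.
Dividing by |G| = 8 gives 0/8 = 0, matching the row-orthogonality relation <chi_2, chi_4> = [chi_2 = chi_4].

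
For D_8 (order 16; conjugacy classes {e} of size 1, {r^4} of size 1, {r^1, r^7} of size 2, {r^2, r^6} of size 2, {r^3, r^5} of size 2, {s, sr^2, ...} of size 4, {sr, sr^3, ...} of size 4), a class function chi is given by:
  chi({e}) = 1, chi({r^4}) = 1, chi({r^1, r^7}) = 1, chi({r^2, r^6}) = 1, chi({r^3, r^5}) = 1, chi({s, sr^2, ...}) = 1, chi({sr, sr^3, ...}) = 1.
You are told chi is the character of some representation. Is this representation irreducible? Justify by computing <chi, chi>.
Irreducible: <chi, chi> = 1.

Solution. <chi, chi> = (1/|G|) sum_C |C| * |chi(C)|^2 = (1/16)[1*|1|^2 + 1*|1|^2 + 2*|1|^2 + 2*|1|^2 + 2*|1|^2 + 4*|1|^2 + 4*|1|^2]
  = (1/16)[(1) + (1) + (2) + (2) + (2) + (4) + (4)] = 16/16 = 1.
A character is irreducible iff <chi, chi> = 1, so this representation is irreducible.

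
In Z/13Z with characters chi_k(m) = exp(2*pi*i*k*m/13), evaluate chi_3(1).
chi_3(1) = zeta_13^3 = exp(6*I*pi/13)

Justification: chi_3(1) = zeta_13^(3*1) = zeta_13^3. Since zeta_13^13 = 1, this equals zeta_13^3 = exp(2*pi*i*3/13) = exp(6*I*pi/13).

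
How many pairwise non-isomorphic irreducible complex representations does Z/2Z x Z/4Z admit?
8

Argument: The number of irreducible complex representations of a finite group equals its number of conjugacy classes. Z/2Z x Z/4Z is abelian of order 8, so every element is its own conjugacy class: 8 classes, so Z/2Z x Z/4Z (order 8) has exactly 8 irreducible complex representations.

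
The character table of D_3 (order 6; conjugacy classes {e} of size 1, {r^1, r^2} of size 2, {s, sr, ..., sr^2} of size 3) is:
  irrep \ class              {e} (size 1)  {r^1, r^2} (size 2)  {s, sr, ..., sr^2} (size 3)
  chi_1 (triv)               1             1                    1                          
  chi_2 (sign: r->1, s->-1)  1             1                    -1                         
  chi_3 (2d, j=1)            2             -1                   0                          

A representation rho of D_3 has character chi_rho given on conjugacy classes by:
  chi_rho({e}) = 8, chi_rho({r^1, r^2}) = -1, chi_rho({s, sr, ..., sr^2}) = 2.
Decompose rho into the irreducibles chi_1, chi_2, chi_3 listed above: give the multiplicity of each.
Multiplicities: chi_1: 2, chi_2: 0, chi_3: 3.

Why: Use <chi_rho, chi> = (1/|G|) sum_C |C| * chi_rho(C) * conj(chi(C)) with |G| = 6 for each irreducible chi in the table:
  <chi_rho, chi_1> = (1/6)[1*(8)*conj(1) + 2*(-1)*conj(1) + 3*(2)*conj(1)]
      = (1/6)[(8) + (-2) + (6)] = 12/6 = 2
  <chi_rho, chi_2> = (1/6)[1*(8)*conj(1) + 2*(-1)*conj(1) + 3*(2)*conj(-1)]
      = (1/6)[(8) + (-2) + (-6)] = 0/6 = 0
  <chi_rho, chi_3> = (1/6)[1*(8)*conj(2) + 2*(-1)*conj(-1) + 3*(2)*conj(0)]
      = (1/6)[(16) + (2) + (0)] = 18/6 = 3
Dimension check: dim(rho) = sum (mult * dim) = 2*1 + 0*1 + 3*2 = 8 = chi_rho(e) = 8.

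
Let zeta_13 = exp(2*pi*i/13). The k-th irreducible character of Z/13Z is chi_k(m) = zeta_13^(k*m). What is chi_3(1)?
chi_3(1) = zeta_13^3 = exp(6*I*pi/13)

Details: chi_3(1) = zeta_13^(3*1) = zeta_13^3. Since zeta_13^13 = 1, this equals zeta_13^3 = exp(2*pi*i*3/13) = exp(6*I*pi/13).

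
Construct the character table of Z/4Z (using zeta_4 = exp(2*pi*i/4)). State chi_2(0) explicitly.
Character table of Z/4Z (irreps indexed chi_0,...,chi_3 with chi_k(m) = zeta_4^(k*m), zeta_4 = exp(2*pi*i/4)):
  irrep \ class  {0} (size 1)  {1} (size 1)  {2} (size 1)  {3} (size 1)
  chi_0          1             1             1             1           
  chi_1          1             I             -1            -I          
  chi_2          1             -1            1             -1          
  chi_3          1             -I            -1            I           

Spot check: chi_2(0) = zeta_4^(2*0) = zeta_4^0 = 1.

Justification: Z/4Z is abelian, so all 4 irreducible complex representations are 1-dimensional. They are given by chi_k(m) = zeta_4^(k*m) for k = 0,...,3. Row orthogonality: sum_m chi_k(m) conj(chi_l(m)) = 4 * [k = l].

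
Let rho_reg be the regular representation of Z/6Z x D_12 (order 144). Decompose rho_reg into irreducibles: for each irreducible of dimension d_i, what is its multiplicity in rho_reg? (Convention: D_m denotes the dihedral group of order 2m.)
Each irreducible V_i of dimension d_i appears with multiplicity d_i, i.e. rho_reg = (direct sum over all irreducibles V_i) d_i V_i. The irreducible dimensions for Z/6Z x D_12 are 1, 1, 1, 1, 1, 1, 1, 1, 1, 1, 1, 1, 1, 1, 1, 1, 1, 1, 1, 1, 1, 1, 1, 1, 2, 2, 2, 2, 2, 2, 2, 2, 2, 2, 2, 2, 2, 2, 2, 2, 2, 2, 2, 2, 2, 2, 2, 2, 2, 2, 2, 2, 2, 2: 24 irreducibles of dimension 1, each with multiplicity 1; 30 irreducibles of dimension 2, each with multiplicity 2. Total dimension 24*1*1 + 30*2*2 = 144 = |G|.

Derivation: General theorem: in the regular representation of a finite group G, each irreducible appears with multiplicity equal to its dimension. Check: dim(rho_reg) = sum d_i^2 = 1 + 1 + 1 + 1 + 1 + 1 + 1 + 1 + 1 + 1 + 1 + 1 + 1 + 1 + 1 + 1 + 1 + 1 + 1 + 1 + 1 + 1 + 1 + 1 + 4 + 4 + 4 + 4 + 4 + 4 + 4 + 4 + 4 + 4 + 4 + 4 + 4 + 4 + 4 + 4 + 4 + 4 + 4 + 4 + 4 + 4 + 4 + 4 + 4 + 4 + 4 + 4 + 4 + 4 = 144 = |G|.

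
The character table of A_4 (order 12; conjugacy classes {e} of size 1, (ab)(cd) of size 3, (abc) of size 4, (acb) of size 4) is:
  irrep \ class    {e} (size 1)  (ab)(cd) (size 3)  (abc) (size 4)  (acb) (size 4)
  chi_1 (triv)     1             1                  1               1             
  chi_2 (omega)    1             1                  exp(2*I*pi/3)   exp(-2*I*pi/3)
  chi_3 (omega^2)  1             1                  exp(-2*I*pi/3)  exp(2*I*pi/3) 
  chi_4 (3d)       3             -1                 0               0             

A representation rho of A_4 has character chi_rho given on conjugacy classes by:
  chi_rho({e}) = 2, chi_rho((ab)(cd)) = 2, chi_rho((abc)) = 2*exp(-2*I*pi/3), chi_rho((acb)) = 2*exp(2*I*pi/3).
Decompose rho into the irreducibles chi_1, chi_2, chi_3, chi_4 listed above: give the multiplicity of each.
Multiplicities: chi_1: 0, chi_2: 0, chi_3: 2, chi_4: 0.

Explanation: Use <chi_rho, chi> = (1/|G|) sum_C |C| * chi_rho(C) * conj(chi(C)) with |G| = 12 for each irreducible chi in the table:
  <chi_rho, chi_1> = (1/12)[1*(2)*conj(1) + 3*(2)*conj(1) + 4*(2*exp(-2*I*pi/3))*conj(1) + 4*(2*exp(2*I*pi/3))*conj(1)]
      = (1/12)[(2) + (6) + (8*exp(-2*I*pi/3)) + (8*exp(2*I*pi/3))] = 0/12 = 0
  <chi_rho, chi_2> = (1/12)[1*(2)*conj(1) + 3*(2)*conj(1) + 4*(2*exp(-2*I*pi/3))*conj(exp(2*I*pi/3)) + 4*(2*exp(2*I*pi/3))*conj(exp(-2*I*pi/3))]
      = (1/12)[(2) + (6) + (8*exp(2*I*pi/3)) + (8*exp(-2*I*pi/3))] = 0/12 = 0
  <chi_rho, chi_3> = (1/12)[1*(2)*conj(1) + 3*(2)*conj(1) + 4*(2*exp(-2*I*pi/3))*conj(exp(-2*I*pi/3)) + 4*(2*exp(2*I*pi/3))*conj(exp(2*I*pi/3))]
      = (1/12)[(2) + (6) + (8) + (8)] = 24/12 = 2
  <chi_rho, chi_4> = (1/12)[1*(2)*conj(3) + 3*(2)*conj(-1) + 4*(2*exp(-2*I*pi/3))*conj(0) + 4*(2*exp(2*I*pi/3))*conj(0)]
      = (1/12)[(6) + (-6) + (0) + (0)] = 0/12 = 0
(Exp terms are combined using exp(i*s)*conj(exp(i*t)) = exp(i*(s-t)), and sums of them are collapsed using the identity that for every m > 1 the m distinct m-th roots of unity sum to 0, e.g. 1 + exp(2*I*pi/3) + exp(-2*I*pi/3) = 0.)
Dimension check: dim(rho) = sum (mult * dim) = 0*1 + 0*1 + 2*1 + 0*3 = 2 = chi_rho(e) = 2.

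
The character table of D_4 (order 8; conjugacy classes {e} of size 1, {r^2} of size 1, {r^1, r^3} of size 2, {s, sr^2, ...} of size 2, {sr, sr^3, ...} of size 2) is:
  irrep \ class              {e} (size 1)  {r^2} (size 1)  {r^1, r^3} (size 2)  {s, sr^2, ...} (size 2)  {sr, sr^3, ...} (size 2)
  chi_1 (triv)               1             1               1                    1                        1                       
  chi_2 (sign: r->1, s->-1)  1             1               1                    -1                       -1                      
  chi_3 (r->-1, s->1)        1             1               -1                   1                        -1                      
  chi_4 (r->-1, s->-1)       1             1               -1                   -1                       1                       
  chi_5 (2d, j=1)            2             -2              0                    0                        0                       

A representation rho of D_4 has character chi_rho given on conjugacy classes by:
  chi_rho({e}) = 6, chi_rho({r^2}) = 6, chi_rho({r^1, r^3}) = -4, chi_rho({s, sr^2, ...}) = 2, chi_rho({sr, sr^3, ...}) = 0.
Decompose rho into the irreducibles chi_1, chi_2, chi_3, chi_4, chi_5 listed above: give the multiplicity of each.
Multiplicities: chi_1: 1, chi_2: 0, chi_3: 3, chi_4: 2, chi_5: 0.

Reasoning: Use <chi_rho, chi> = (1/|G|) sum_C |C| * chi_rho(C) * conj(chi(C)) with |G| = 8 for each irreducible chi in the table:
  <chi_rho, chi_1> = (1/8)[1*(6)*conj(1) + 1*(6)*conj(1) + 2*(-4)*conj(1) + 2*(2)*conj(1) + 2*(0)*conj(1)]
      = (1/8)[(6) + (6) + (-8) + (4) + (0)] = 8/8 = 1
  <chi_rho, chi_2> = (1/8)[1*(6)*conj(1) + 1*(6)*conj(1) + 2*(-4)*conj(1) + 2*(2)*conj(-1) + 2*(0)*conj(-1)]
      = (1/8)[(6) + (6) + (-8) + (-4) + (0)] = 0/8 = 0
  <chi_rho, chi_3> = (1/8)[1*(6)*conj(1) + 1*(6)*conj(1) + 2*(-4)*conj(-1) + 2*(2)*conj(1) + 2*(0)*conj(-1)]
      = (1/8)[(6) + (6) + (8) + (4) + (0)] = 24/8 = 3
  <chi_rho, chi_4> = (1/8)[1*(6)*conj(1) + 1*(6)*conj(1) + 2*(-4)*conj(-1) + 2*(2)*conj(-1) + 2*(0)*conj(1)]
      = (1/8)[(6) + (6) + (8) + (-4) + (0)] = 16/8 = 2
  <chi_rho, chi_5> = (1/8)[1*(6)*conj(2) + 1*(6)*conj(-2) + 2*(-4)*conj(0) + 2*(2)*conj(0) + 2*(0)*conj(0)]
      = (1/8)[(12) + (-12) + (0) + (0) + (0)] = 0/8 = 0
Dimension check: dim(rho) = sum (mult * dim) = 1*1 + 0*1 + 3*1 + 2*1 + 0*2 = 6 = chi_rho(e) = 6.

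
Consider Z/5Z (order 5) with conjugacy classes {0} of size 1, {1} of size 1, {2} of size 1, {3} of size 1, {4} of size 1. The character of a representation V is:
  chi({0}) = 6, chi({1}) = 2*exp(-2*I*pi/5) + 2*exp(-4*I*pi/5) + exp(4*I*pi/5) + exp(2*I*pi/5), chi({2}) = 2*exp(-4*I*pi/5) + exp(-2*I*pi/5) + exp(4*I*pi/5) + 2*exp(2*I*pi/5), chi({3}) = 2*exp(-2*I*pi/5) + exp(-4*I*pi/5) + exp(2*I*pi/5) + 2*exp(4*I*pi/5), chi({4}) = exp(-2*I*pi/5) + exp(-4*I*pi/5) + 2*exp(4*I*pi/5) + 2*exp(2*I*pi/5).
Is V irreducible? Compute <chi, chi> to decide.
Not irreducible (reducible): <chi, chi> = 10 > 1.

<chi, chi> = (1/|G|) sum_C |C| * |chi(C)|^2 = (1/5)[1*|6|^2 + 1*|2*exp(-2*I*pi/5) + 2*exp(-4*I*pi/5) + exp(4*I*pi/5) + exp(2*I*pi/5)|^2 + 1*|2*exp(-4*I*pi/5) + exp(-2*I*pi/5) + exp(4*I*pi/5) + 2*exp(2*I*pi/5)|^2 + 1*|2*exp(-2*I*pi/5) + exp(-4*I*pi/5) + exp(2*I*pi/5) + 2*exp(4*I*pi/5)|^2 + 1*|exp(-2*I*pi/5) + exp(-4*I*pi/5) + 2*exp(4*I*pi/5) + 2*exp(2*I*pi/5)|^2]
  = (1/5)[(36) + (10 + 7*exp(-2*I*pi/5) + 6*exp(-4*I*pi/5) + 6*exp(4*I*pi/5) + 7*exp(2*I*pi/5)) + (10 + 6*exp(-2*I*pi/5) + 7*exp(-4*I*pi/5) + 7*exp(4*I*pi/5) + 6*exp(2*I*pi/5)) + (10 + 6*exp(-2*I*pi/5) + 7*exp(-4*I*pi/5) + 7*exp(4*I*pi/5) + 6*exp(2*I*pi/5)) + (10 + 7*exp(-2*I*pi/5) + 6*exp(-4*I*pi/5) + 6*exp(4*I*pi/5) + 7*exp(2*I*pi/5))] = 50/5 = 10.
(Exp terms are combined using exp(i*s)*conj(exp(i*t)) = exp(i*(s-t)), and sums of them are collapsed using the identity that for every m > 1 the m distinct m-th roots of unity sum to 0, e.g. 1 + exp(2*I*pi/3) + exp(-2*I*pi/3) = 0.)
A character is irreducible iff <chi, chi> = 1, so this representation is reducible.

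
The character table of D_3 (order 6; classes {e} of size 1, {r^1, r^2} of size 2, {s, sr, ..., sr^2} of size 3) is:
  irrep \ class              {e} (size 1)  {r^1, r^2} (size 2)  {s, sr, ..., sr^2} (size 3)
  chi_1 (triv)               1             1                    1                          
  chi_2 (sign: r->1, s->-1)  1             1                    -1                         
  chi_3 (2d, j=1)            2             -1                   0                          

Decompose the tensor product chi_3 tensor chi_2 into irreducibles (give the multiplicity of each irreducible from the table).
chi_3 tensor chi_2 = chi_3 (all other irreducibles have multiplicity 0).

The character of a tensor product is the pointwise product (chi_3 * chi_2)(C) = chi_3(C) * chi_2(C):
  {e}: (2)*(1), {r^1, r^2}: (-1)*(1), {s, sr, ..., sr^2}: (0)*(-1)
so (chi_3 * chi_2) takes values
  {e} -> 2, {r^1, r^2} -> -1, {s, sr, ..., sr^2} -> 0.
Now take the inner product of this character with each irreducible chi from the table, <chi_3*chi_2, chi> = (1/6) sum_C |C| (chi_3*chi_2)(C) conj(chi(C)):
  <chi_3*chi_2, chi_1> = (1/6)[1*(2)*conj(1) + 2*(-1)*conj(1) + 3*(0)*conj(1)]
      = (1/6)[(2) + (-2) + (0)] = 0/6 = 0
  <chi_3*chi_2, chi_2> = (1/6)[1*(2)*conj(1) + 2*(-1)*conj(1) + 3*(0)*conj(-1)]
      = (1/6)[(2) + (-2) + (0)] = 0/6 = 0
  <chi_3*chi_2, chi_3> = (1/6)[1*(2)*conj(2) + 2*(-1)*conj(-1) + 3*(0)*conj(0)]
      = (1/6)[(4) + (2) + (0)] = 6/6 = 1
Hence the multiplicities are chi_3: 1. Dimension check: dim(chi_3)*dim(chi_2) = 2*1 = 2 and sum (mult * dim) = 1*2 = 2.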